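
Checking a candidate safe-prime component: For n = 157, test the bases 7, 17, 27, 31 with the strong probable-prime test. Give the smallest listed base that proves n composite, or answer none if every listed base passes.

none

n − 1 = 156 = 2^2 · 39, so s = 2 and d = 39.
Base 7: x_0 = 7^39 mod 157 = 28. x_0 is neither 1 nor 156, so continue squaring. x_1 = 28^2 mod 157 = 156. x_1 ≡ −1, so 7 is not a witness.
Base 17: x_0 = 17^39 mod 157 = 1. x_0 = 1, so 17 is not a witness.
Base 27: x_0 = 27^39 mod 157 = 156. x_0 = 156 ≡ −1, so 27 is not a witness.
Base 31: x_0 = 31^39 mod 157 = 156. x_0 = 156 ≡ −1, so 31 is not a witness.
No listed base is a witness for 157.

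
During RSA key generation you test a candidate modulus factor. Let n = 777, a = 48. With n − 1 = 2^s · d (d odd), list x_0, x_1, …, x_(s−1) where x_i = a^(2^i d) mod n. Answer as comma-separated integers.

48, 750, 729

n − 1 = 776 = 2^3 · 97, so s = 3 and d = 97.
x_0 = 48^97 mod 777 = 48.
x_1 = 48^2 mod 777 = 750.
x_2 = 750^2 mod 777 = 729.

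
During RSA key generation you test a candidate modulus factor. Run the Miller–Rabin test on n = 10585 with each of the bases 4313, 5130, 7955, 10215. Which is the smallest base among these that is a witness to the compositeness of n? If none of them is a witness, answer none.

n − 1 = 10584 = 2^3 · 1323, so s = 3 and d = 1323.
Base 4313: x_0 = 4313^1323 mod 10585 = 8422. x_0 is neither 1 nor 10584, so continue squaring. x_1 = 8422^2 mod 10585 = 10584. x_1 ≡ −1, so 4313 is not a witness.
Base 5130: x_0 = 5130^1323 mod 10585 = 3555. x_0 is neither 1 nor 10584, so continue squaring. x_1 = 3555^2 mod 10585 = 10120. x_2 = 10120^2 mod 10585 = 4525. Reached i = s−1 = 2 without hitting −1: 5130 is a Miller–Rabin witness and 10585 is composite.
Base 7955: x_0 = 7955^1323 mod 10585 = 6350. x_0 is neither 1 nor 10584, so continue squaring. x_1 = 6350^2 mod 10585 = 4235. x_2 = 4235^2 mod 10585 = 4235. Reached i = s−1 = 2 without hitting −1: 7955 is a Miller–Rabin witness and 10585 is composite.
Base 10215: x_0 = 10215^1323 mod 10585 = 1190. x_0 is neither 1 nor 10584, so continue squaring. x_1 = 1190^2 mod 10585 = 8295. x_2 = 8295^2 mod 10585 = 4525. Reached i = s−1 = 2 without hitting −1: 10215 is a Miller–Rabin witness and 10585 is composite.
The smallest witness among the given bases is 5130.

5130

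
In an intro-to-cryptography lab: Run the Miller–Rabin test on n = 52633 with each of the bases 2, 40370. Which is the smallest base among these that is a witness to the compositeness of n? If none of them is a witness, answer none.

n − 1 = 52632 = 2^3 · 6579, so s = 3 and d = 6579.
Base 2: x_0 = 2^6579 mod 52633 = 1. x_0 = 1, so 2 is not a witness.
Base 40370: x_0 = 40370^6579 mod 52633 = 1. x_0 = 1, so 40370 is not a witness.
No listed base is a witness for 52633.

none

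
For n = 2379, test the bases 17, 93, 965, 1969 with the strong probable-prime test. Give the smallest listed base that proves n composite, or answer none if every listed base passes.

n − 1 = 2378 = 2^1 · 1189, so s = 1 and d = 1189.
Base 17: x_0 = 17^1189 mod 2379 = 2084. x_0 ∉ {1, 2378} and s = 1, so 17 is a Miller–Rabin witness and 2379 is composite.
Base 93: x_0 = 93^1189 mod 2379 = 93. x_0 ∉ {1, 2378} and s = 1, so 93 is a Miller–Rabin witness and 2379 is composite.
Base 965: x_0 = 965^1189 mod 2379 = 965. x_0 ∉ {1, 2378} and s = 1, so 965 is a Miller–Rabin witness and 2379 is composite.
Base 1969: x_0 = 1969^1189 mod 2379 = 1657. x_0 ∉ {1, 2378} and s = 1, so 1969 is a Miller–Rabin witness and 2379 is composite.
The smallest witness among the given bases is 17.

17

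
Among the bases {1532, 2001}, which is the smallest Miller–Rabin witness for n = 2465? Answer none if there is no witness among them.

n − 1 = 2464 = 2^5 · 77, so s = 5 and d = 77.
Base 1532: x_0 = 1532^77 mod 2465 = 117. x_0 is neither 1 nor 2464, so continue squaring. x_1 = 117^2 mod 2465 = 1364. x_2 = 1364^2 mod 2465 = 1886. x_3 = 1886^2 mod 2465 = 1. x_3 = 1 but x_2 ≠ ±1, a nontrivial square root of 1 — 1532 is a witness and 2465 is composite.
Base 2001: x_0 = 2001^77 mod 2465 = 116. x_0 is neither 1 nor 2464, so continue squaring. x_1 = 116^2 mod 2465 = 1131. x_2 = 1131^2 mod 2465 = 2291. x_3 = 2291^2 mod 2465 = 696. x_4 = 696^2 mod 2465 = 1276. Reached i = s−1 = 4 without hitting −1: 2001 is a Miller–Rabin witness and 2465 is composite.
The smallest witness among the given bases is 1532.

1532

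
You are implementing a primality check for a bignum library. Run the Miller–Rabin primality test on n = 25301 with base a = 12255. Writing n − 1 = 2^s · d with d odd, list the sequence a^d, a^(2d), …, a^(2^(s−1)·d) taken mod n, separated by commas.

n − 1 = 25300 = 2^2 · 6325, so s = 2 and d = 6325.
x_0 = 12255^6325 mod 25301 = 1.
x_1 = 1^2 mod 25301 = 1.

1, 1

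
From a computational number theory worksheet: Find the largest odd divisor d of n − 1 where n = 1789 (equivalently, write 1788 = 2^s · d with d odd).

447

Halving: 1788 → 894 → 447; 447 is odd.
So 1788 = 2^2 · 447.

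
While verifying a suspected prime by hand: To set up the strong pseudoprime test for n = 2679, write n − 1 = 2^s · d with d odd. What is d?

Halving: 2678 → 1339; 1339 is odd.
So 2678 = 2^1 · 1339.

1339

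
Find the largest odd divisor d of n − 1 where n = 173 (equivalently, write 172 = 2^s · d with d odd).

43

Halving: 172 → 86 → 43; 43 is odd.
So 172 = 2^2 · 43.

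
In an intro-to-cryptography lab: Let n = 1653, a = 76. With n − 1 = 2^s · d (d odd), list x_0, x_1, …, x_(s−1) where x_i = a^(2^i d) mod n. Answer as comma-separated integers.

418, 1159

n − 1 = 1652 = 2^2 · 413, so s = 2 and d = 413.
x_0 = 76^413 mod 1653 = 418.
x_1 = 418^2 mod 1653 = 1159.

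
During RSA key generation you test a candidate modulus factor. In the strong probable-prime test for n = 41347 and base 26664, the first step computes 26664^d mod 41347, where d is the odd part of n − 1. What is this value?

6179

n − 1 = 41346 = 2^1 · 20673, so s = 1 and d = 20673.
Repeated squaring mod 41347: 26664^1 ≡ 26664, 26664^2 ≡ 7231, 26664^4 ≡ 24753, 26664^8 ≡ 31163, 26664^16 ≡ 15580, 26664^32 ≡ 29510, 26664^64 ≡ 30933, 26664^128 ≡ 39562, 26664^256 ≡ 2506, 26664^512 ≡ 36639, 26664^1024 ≡ 3272, 26664^2048 ≡ 38458, 26664^4096 ≡ 35574, 26664^8192 ≡ 1847, 26664^16384 ≡ 20955.
20673 = 16384 + 4096 + 128 + 64 + 1, so 26664^20673 ≡ 20955·35574·39562·30933·26664 ≡ 6179 (mod 41347).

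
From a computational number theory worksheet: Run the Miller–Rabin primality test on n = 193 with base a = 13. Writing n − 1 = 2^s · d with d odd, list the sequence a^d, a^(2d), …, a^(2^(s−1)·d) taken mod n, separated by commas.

74, 72, 166, 150, 112, 192

n − 1 = 192 = 2^6 · 3, so s = 6 and d = 3.
x_0 = 13^3 mod 193 = 74.
x_1 = 74^2 mod 193 = 72.
x_2 = 72^2 mod 193 = 166.
x_3 = 166^2 mod 193 = 150.
x_4 = 150^2 mod 193 = 112.
x_5 = 112^2 mod 193 = 192.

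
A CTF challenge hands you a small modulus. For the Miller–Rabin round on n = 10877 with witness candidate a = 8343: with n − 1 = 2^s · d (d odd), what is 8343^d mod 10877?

n − 1 = 10876 = 2^2 · 2719, so s = 2 and d = 2719.
8343^2719 mod 10877 = 2830.

2830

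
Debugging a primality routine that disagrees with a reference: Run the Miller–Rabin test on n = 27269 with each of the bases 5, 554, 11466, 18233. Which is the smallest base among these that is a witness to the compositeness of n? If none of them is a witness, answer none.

5

n − 1 = 27268 = 2^2 · 6817, so s = 2 and d = 6817.
Base 5: x_0 = 5^6817 mod 27269 = 26986. x_0 is neither 1 nor 27268, so continue squaring. x_1 = 26986^2 mod 27269 = 25551. Reached i = s−1 = 1 without hitting −1: 5 is a Miller–Rabin witness and 27269 is composite.
Base 554: x_0 = 554^6817 mod 27269 = 258. x_0 is neither 1 nor 27268, so continue squaring. x_1 = 258^2 mod 27269 = 12026. Reached i = s−1 = 1 without hitting −1: 554 is a Miller–Rabin witness and 27269 is composite.
Base 11466: x_0 = 11466^6817 mod 27269 = 12688. x_0 is neither 1 nor 27268, so continue squaring. x_1 = 12688^2 mod 27269 = 16437. Reached i = s−1 = 1 without hitting −1: 11466 is a Miller–Rabin witness and 27269 is composite.
Base 18233: x_0 = 18233^6817 mod 27269 = 18048. x_0 is neither 1 nor 27268, so continue squaring. x_1 = 18048^2 mod 27269 = 2099. Reached i = s−1 = 1 without hitting −1: 18233 is a Miller–Rabin witness and 27269 is composite.
The smallest witness among the given bases is 5.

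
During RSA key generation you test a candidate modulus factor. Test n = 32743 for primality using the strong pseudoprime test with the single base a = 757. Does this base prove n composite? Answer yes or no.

n − 1 = 32742 = 2^1 · 16371, so s = 1 and d = 16371.
x_0 = 757^16371 mod 32743 = 1.
x_0 = 1, so 757 is not a witness.

no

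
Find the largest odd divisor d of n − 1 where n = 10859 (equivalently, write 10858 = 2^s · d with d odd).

5429

Halving: 10858 → 5429; 5429 is odd.
So 10858 = 2^1 · 5429.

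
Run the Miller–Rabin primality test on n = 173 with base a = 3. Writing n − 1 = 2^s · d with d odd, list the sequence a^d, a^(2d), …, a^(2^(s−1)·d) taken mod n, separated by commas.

n − 1 = 172 = 2^2 · 43, so s = 2 and d = 43.
x_0 = 3^43 mod 173 = 93.
x_1 = 93^2 mod 173 = 172.

93, 172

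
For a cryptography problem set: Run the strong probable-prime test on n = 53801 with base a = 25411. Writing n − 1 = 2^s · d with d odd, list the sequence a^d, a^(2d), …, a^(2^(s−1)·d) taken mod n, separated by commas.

n − 1 = 53800 = 2^3 · 6725, so s = 3 and d = 6725.
x_0 = 25411^6725 mod 53801 = 23596.
x_1 = 23596^2 mod 53801 = 38468.
x_2 = 38468^2 mod 53801 = 44320.

23596, 38468, 44320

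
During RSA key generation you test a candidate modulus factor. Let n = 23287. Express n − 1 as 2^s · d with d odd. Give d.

Halving: 23286 → 11643; 11643 is odd.
So 23286 = 2^1 · 11643.

11643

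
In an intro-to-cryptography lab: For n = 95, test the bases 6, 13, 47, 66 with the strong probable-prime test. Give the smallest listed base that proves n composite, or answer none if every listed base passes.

n − 1 = 94 = 2^1 · 47, so s = 1 and d = 47.
Base 6: x_0 = 6^47 mod 95 = 36. x_0 ∉ {1, 94} and s = 1, so 6 is a Miller–Rabin witness and 95 is composite.
Base 13: x_0 = 13^47 mod 95 = 2. x_0 ∉ {1, 94} and s = 1, so 13 is a Miller–Rabin witness and 95 is composite.
Base 47: x_0 = 47^47 mod 95 = 43. x_0 ∉ {1, 94} and s = 1, so 47 is a Miller–Rabin witness and 95 is composite.
Base 66: x_0 = 66^47 mod 95 = 81. x_0 ∉ {1, 94} and s = 1, so 66 is a Miller–Rabin witness and 95 is composite.
The smallest witness among the given bases is 6.

6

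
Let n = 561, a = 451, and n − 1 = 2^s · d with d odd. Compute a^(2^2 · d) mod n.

220

n − 1 = 560 = 2^4 · 35, so s = 4 and d = 35.
x_0 = 451^35 mod 561 = 253.
x_1 = 253^2 mod 561 = 55.
x_2 = 55^2 mod 561 = 220.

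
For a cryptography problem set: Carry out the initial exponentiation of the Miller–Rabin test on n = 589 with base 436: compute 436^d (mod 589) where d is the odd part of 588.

n − 1 = 588 = 2^2 · 147, so s = 2 and d = 147.
Repeated squaring mod 589: 436^1 ≡ 436, 436^2 ≡ 438, 436^4 ≡ 419, 436^8 ≡ 39, 436^16 ≡ 343, 436^32 ≡ 438, 436^64 ≡ 419, 436^128 ≡ 39.
147 = 128 + 16 + 2 + 1, so 436^147 ≡ 39·343·438·436 ≡ 531 (mod 589).

531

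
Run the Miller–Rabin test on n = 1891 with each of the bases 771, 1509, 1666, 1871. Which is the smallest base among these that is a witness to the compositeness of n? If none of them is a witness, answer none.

n − 1 = 1890 = 2^1 · 945, so s = 1 and d = 945.
Base 771: x_0 = 771^945 mod 1891 = 1890. x_0 = 1890 ≡ −1, so 771 is not a witness.
Base 1509: x_0 = 1509^945 mod 1891 = 1890. x_0 = 1890 ≡ −1, so 1509 is not a witness.
Base 1666: x_0 = 1666^945 mod 1891 = 1890. x_0 = 1890 ≡ −1, so 1666 is not a witness.
Base 1871: x_0 = 1871^945 mod 1891 = 1890. x_0 = 1890 ≡ −1, so 1871 is not a witness.
No listed base is a witness for 1891.

none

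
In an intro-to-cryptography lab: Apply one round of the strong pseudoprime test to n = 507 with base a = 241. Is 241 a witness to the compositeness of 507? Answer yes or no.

n − 1 = 506 = 2^1 · 253, so s = 1 and d = 253.
By repeated squaring, 241^253 ≡ 358 (mod 507).
x_0 = 241^253 mod 507 = 358.
x_0 ∉ {1, 506} and s = 1, so 241 is a Miller–Rabin witness and 507 is composite.

yes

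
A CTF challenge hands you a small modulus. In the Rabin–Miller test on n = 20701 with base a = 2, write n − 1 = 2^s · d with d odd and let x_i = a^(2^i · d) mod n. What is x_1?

n − 1 = 20700 = 2^2 · 5175, so s = 2 and d = 5175.
x_0 = 2^5175 mod 20701 = 893.
x_1 = 893^2 mod 20701 = 10811.

10811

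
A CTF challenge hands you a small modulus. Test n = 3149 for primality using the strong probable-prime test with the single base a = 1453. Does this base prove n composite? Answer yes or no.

n − 1 = 3148 = 2^2 · 787, so s = 2 and d = 787.
x_0 = 1453^787 mod 3149 = 1984.
x_0 is neither 1 nor 3148, so continue squaring.
x_1 = 1984^2 mod 3149 = 6.
Reached i = s−1 = 1 without hitting −1: 1453 is a Miller–Rabin witness and 3149 is composite.

yes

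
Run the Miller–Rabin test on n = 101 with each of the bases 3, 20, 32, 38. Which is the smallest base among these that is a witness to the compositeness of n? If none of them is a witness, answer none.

none

n − 1 = 100 = 2^2 · 25, so s = 2 and d = 25.
Base 3: x_0 = 3^25 mod 101 = 10. x_0 is neither 1 nor 100, so continue squaring. x_1 = 10^2 mod 101 = 100. x_1 ≡ −1, so 3 is not a witness.
Base 20: x_0 = 20^25 mod 101 = 100. x_0 = 100 ≡ −1, so 20 is not a witness.
Base 32: x_0 = 32^25 mod 101 = 10. x_0 is neither 1 nor 100, so continue squaring. x_1 = 10^2 mod 101 = 100. x_1 ≡ −1, so 32 is not a witness.
Base 38: x_0 = 38^25 mod 101 = 10. x_0 is neither 1 nor 100, so continue squaring. x_1 = 10^2 mod 101 = 100. x_1 ≡ −1, so 38 is not a witness.
No listed base is a witness for 101.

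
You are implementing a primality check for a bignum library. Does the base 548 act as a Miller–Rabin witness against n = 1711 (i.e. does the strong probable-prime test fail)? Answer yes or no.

n − 1 = 1710 = 2^1 · 855, so s = 1 and d = 855.
x_0 = 548^855 mod 1711 = 786.
x_0 ∉ {1, 1710} and s = 1, so 548 is a Miller–Rabin witness and 1711 is composite.

yes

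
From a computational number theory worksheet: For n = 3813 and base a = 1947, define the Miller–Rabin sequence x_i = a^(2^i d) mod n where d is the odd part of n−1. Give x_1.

1296

n − 1 = 3812 = 2^2 · 953, so s = 2 and d = 953.
By repeated squaring, 1947^953 ≡ 36 (mod 3813).
x_0 = 36.
x_1 = 36^2 mod 3813 = 1296.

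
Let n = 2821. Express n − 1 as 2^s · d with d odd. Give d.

705

Halving: 2820 → 1410 → 705; 705 is odd.
So 2820 = 2^2 · 705.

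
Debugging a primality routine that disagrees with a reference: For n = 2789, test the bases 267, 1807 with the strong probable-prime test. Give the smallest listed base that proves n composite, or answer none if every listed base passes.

none

n − 1 = 2788 = 2^2 · 697, so s = 2 and d = 697.
Base 267: x_0 = 267^697 mod 2789 = 1. x_0 = 1, so 267 is not a witness.
Base 1807: x_0 = 1807^697 mod 2789 = 2622. x_0 is neither 1 nor 2788, so continue squaring. x_1 = 2622^2 mod 2789 = 2788. x_1 ≡ −1, so 1807 is not a witness.
No listed base is a witness for 2789.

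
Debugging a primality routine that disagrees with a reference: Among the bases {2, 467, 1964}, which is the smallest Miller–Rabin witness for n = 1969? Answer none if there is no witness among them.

n − 1 = 1968 = 2^4 · 123, so s = 4 and d = 123.
Base 2: x_0 = 2^123 mod 1969 = 1823. x_0 is neither 1 nor 1968, so continue squaring. x_1 = 1823^2 mod 1969 = 1626. x_2 = 1626^2 mod 1969 = 1478. x_3 = 1478^2 mod 1969 = 863. Reached i = s−1 = 3 without hitting −1: 2 is a Miller–Rabin witness and 1969 is composite.
Base 467: x_0 = 467^123 mod 1969 = 1423. x_0 is neither 1 nor 1968, so continue squaring. x_1 = 1423^2 mod 1969 = 797. x_2 = 797^2 mod 1969 = 1191. x_3 = 1191^2 mod 1969 = 801. Reached i = s−1 = 3 without hitting −1: 467 is a Miller–Rabin witness and 1969 is composite.
Base 1964: x_0 = 1964^123 mod 1969 = 1129. x_0 is neither 1 nor 1968, so continue squaring. x_1 = 1129^2 mod 1969 = 698. x_2 = 698^2 mod 1969 = 861. x_3 = 861^2 mod 1969 = 977. Reached i = s−1 = 3 without hitting −1: 1964 is a Miller–Rabin witness and 1969 is composite.
The smallest witness among the given bases is 2.

2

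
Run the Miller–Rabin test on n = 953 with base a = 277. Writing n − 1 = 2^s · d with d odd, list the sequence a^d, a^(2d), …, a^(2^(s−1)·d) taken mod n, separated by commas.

n − 1 = 952 = 2^3 · 119, so s = 3 and d = 119.
x_0 = 277^119 mod 953 = 952.
x_1 = 952^2 mod 953 = 1.
x_2 = 1^2 mod 953 = 1.

952, 1, 1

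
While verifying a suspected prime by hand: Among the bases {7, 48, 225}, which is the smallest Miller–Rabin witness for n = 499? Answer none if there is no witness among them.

n − 1 = 498 = 2^1 · 249, so s = 1 and d = 249.
Base 7: x_0 = 7^249 mod 499 = 498. x_0 = 498 ≡ −1, so 7 is not a witness.
Base 48: x_0 = 48^249 mod 499 = 498. x_0 = 498 ≡ −1, so 48 is not a witness.
Base 225: x_0 = 225^249 mod 499 = 1. x_0 = 1, so 225 is not a witness.
No listed base is a witness for 499.

none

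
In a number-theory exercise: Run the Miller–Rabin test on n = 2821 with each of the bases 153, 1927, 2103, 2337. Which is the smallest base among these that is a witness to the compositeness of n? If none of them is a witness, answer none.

none

n − 1 = 2820 = 2^2 · 705, so s = 2 and d = 705.
Base 153: x_0 = 153^705 mod 2821 = 2820. x_0 = 2820 ≡ −1, so 153 is not a witness.
Base 1927: x_0 = 1927^705 mod 2821 = 1. x_0 = 1, so 1927 is not a witness.
Base 2103: x_0 = 2103^705 mod 2821 = 2820. x_0 = 2820 ≡ −1, so 2103 is not a witness.
Base 2337: x_0 = 2337^705 mod 2821 = 2820. x_0 = 2820 ≡ −1, so 2337 is not a witness.
No listed base is a witness for 2821.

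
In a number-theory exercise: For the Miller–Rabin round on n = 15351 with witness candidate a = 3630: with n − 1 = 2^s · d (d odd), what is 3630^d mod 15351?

n − 1 = 15350 = 2^1 · 7675, so s = 1 and d = 7675.
Repeated squaring mod 15351: 3630^1 ≡ 3630, 3630^2 ≡ 5742, 3630^4 ≡ 11967, 3630^8 ≡ 14961, 3630^16 ≡ 13941, 3630^32 ≡ 7821, 3630^64 ≡ 9657, 3630^128 ≡ 324, 3630^256 ≡ 12870, 3630^512 ≡ 14961, 3630^1024 ≡ 13941, 3630^2048 ≡ 7821, 3630^4096 ≡ 9657.
7675 = 4096 + 2048 + 1024 + 256 + 128 + 64 + 32 + 16 + 8 + 2 + 1, so 3630^7675 ≡ 9657·7821·13941·12870·324·9657·7821·13941·14961·5742·3630 ≡ 4197 (mod 15351).

4197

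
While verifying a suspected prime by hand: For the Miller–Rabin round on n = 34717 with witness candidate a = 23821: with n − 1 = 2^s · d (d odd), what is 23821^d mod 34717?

n − 1 = 34716 = 2^2 · 8679, so s = 2 and d = 8679.
23821^8679 mod 34717 = 12765.

12765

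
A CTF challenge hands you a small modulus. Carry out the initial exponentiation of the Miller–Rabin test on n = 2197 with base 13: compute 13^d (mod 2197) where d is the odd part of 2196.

0

n − 1 = 2196 = 2^2 · 549, so s = 2 and d = 549.
13^549 mod 2197 = 0.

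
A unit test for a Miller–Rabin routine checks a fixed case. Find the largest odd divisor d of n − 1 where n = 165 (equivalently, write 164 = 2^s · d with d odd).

41

Halving: 164 → 82 → 41; 41 is odd.
So 164 = 2^2 · 41.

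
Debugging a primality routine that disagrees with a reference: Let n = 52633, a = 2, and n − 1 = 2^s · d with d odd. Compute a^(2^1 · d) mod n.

1

n − 1 = 52632 = 2^3 · 6579, so s = 3 and d = 6579.
x_0 = 2^6579 mod 52633 = 1.
x_1 = 1^2 mod 52633 = 1.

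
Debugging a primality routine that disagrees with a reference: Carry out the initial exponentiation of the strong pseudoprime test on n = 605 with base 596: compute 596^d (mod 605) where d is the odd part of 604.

596

n − 1 = 604 = 2^2 · 151, so s = 2 and d = 151.
596^151 mod 605 = 596.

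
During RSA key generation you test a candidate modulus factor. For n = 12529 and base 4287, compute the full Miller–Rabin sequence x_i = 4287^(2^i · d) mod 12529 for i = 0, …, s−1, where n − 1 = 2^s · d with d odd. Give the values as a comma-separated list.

6364, 6768, 12329, 2413

n − 1 = 12528 = 2^4 · 783, so s = 4 and d = 783.
x_0 = 4287^783 mod 12529 = 6364.
x_1 = 6364^2 mod 12529 = 6768.
x_2 = 6768^2 mod 12529 = 12329.
x_3 = 12329^2 mod 12529 = 2413.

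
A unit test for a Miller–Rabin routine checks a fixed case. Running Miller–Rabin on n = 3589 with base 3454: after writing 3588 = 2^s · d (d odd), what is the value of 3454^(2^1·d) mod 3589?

3209

n − 1 = 3588 = 2^2 · 897, so s = 2 and d = 897.
x_0 = 3454^897 mod 3589 = 1192.
x_1 = 1192^2 mod 3589 = 3209.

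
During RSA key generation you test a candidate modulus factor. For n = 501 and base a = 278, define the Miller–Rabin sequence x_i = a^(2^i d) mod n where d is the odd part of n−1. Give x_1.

n − 1 = 500 = 2^2 · 125, so s = 2 and d = 125.
x_0 = 278^125 mod 501 = 35.
x_1 = 35^2 mod 501 = 223.

223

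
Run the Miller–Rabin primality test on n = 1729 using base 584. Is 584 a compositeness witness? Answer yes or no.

no

n − 1 = 1728 = 2^6 · 27, so s = 6 and d = 27.
x_0 = 584^27 mod 1729 = 1728.
x_0 = 1728 ≡ −1, so 584 is not a witness.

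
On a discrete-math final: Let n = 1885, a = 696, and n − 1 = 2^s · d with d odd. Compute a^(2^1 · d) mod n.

116

n − 1 = 1884 = 2^2 · 471, so s = 2 and d = 471.
Repeated squaring mod 1885: 696^1 ≡ 696, 696^2 ≡ 1856, 696^4 ≡ 841, 696^8 ≡ 406, 696^16 ≡ 841, 696^32 ≡ 406, 696^64 ≡ 841, 696^128 ≡ 406, 696^256 ≡ 841.
471 = 256 + 128 + 64 + 16 + 4 + 2 + 1, so 696^471 ≡ 841·406·841·841·841·1856·696 ≡ 551 (mod 1885).
x_0 = 551.
x_1 = 551^2 mod 1885 = 116.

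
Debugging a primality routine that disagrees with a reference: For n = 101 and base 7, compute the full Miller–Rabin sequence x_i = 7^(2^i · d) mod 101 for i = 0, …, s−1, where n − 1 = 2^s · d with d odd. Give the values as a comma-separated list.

10, 100

n − 1 = 100 = 2^2 · 25, so s = 2 and d = 25.
x_0 = 7^25 mod 101 = 10.
x_1 = 10^2 mod 101 = 100.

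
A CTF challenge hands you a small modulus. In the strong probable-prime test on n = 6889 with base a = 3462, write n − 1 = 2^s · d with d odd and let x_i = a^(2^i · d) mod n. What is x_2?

4400

n − 1 = 6888 = 2^3 · 861, so s = 3 and d = 861.
x_0 = 3462^861 mod 6889 = 2823.
x_1 = 2823^2 mod 6889 = 5645.
x_2 = 5645^2 mod 6889 = 4400.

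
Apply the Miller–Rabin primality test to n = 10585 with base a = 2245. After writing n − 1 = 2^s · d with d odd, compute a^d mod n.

220

n − 1 = 10584 = 2^3 · 1323, so s = 3 and d = 1323.
2245^1323 mod 10585 = 220.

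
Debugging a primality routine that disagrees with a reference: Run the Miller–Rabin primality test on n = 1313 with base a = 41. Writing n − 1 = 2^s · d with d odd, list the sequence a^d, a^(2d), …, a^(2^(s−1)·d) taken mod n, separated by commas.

344, 166, 1296, 289, 802

n − 1 = 1312 = 2^5 · 41, so s = 5 and d = 41.
x_0 = 41^41 mod 1313 = 344.
x_1 = 344^2 mod 1313 = 166.
x_2 = 166^2 mod 1313 = 1296.
x_3 = 1296^2 mod 1313 = 289.
x_4 = 289^2 mod 1313 = 802.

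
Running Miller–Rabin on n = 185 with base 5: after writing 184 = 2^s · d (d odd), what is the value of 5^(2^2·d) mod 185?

n − 1 = 184 = 2^3 · 23, so s = 3 and d = 23.
x_0 = 5^23 mod 185 = 20.
x_1 = 20^2 mod 185 = 30.
x_2 = 30^2 mod 185 = 160.

160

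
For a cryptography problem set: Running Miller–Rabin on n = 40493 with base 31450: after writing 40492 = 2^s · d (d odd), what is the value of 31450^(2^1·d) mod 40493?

1

n − 1 = 40492 = 2^2 · 10123, so s = 2 and d = 10123.
x_0 = 31450^10123 mod 40493 = 1.
x_1 = 1^2 mod 40493 = 1.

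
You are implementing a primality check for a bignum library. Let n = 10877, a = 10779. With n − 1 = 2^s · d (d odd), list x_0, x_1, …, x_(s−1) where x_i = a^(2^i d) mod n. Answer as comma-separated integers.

2434, 7268

n − 1 = 10876 = 2^2 · 2719, so s = 2 and d = 2719.
x_0 = 10779^2719 mod 10877 = 2434.
x_1 = 2434^2 mod 10877 = 7268.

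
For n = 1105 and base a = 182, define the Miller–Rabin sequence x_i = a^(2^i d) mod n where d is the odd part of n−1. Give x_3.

n − 1 = 1104 = 2^4 · 69, so s = 4 and d = 69.
x_0 = 182^69 mod 1105 = 377.
x_1 = 377^2 mod 1105 = 689.
x_2 = 689^2 mod 1105 = 676.
x_3 = 676^2 mod 1105 = 611.

611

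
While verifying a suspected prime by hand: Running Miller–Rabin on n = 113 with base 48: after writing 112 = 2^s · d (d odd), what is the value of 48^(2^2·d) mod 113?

98

n − 1 = 112 = 2^4 · 7, so s = 4 and d = 7.
By repeated squaring, 48^7 ≡ 40 (mod 113).
x_0 = 40.
x_1 = 40^2 mod 113 = 18.
x_2 = 18^2 mod 113 = 98.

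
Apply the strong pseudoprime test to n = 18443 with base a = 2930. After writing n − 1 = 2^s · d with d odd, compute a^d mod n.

1

n − 1 = 18442 = 2^1 · 9221, so s = 1 and d = 9221.
2930^9221 mod 18443 = 1.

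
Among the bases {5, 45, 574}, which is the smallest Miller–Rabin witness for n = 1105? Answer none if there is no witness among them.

n − 1 = 1104 = 2^4 · 69, so s = 4 and d = 69.
Base 5: x_0 = 5^69 mod 1105 = 915. x_0 is neither 1 nor 1104, so continue squaring. x_1 = 915^2 mod 1105 = 740. x_2 = 740^2 mod 1105 = 625. x_3 = 625^2 mod 1105 = 560. Reached i = s−1 = 3 without hitting −1: 5 is a Miller–Rabin witness and 1105 is composite.
Base 45: x_0 = 45^69 mod 1105 = 265. x_0 is neither 1 nor 1104, so continue squaring. x_1 = 265^2 mod 1105 = 610. x_2 = 610^2 mod 1105 = 820. x_3 = 820^2 mod 1105 = 560. Reached i = s−1 = 3 without hitting −1: 45 is a Miller–Rabin witness and 1105 is composite.
Base 574: x_0 = 574^69 mod 1105 = 1084. x_0 is neither 1 nor 1104, so continue squaring. x_1 = 1084^2 mod 1105 = 441. x_2 = 441^2 mod 1105 = 1. x_2 = 1 but x_1 ≠ ±1, a nontrivial square root of 1 — 574 is a witness and 1105 is composite.
The smallest witness among the given bases is 5.

5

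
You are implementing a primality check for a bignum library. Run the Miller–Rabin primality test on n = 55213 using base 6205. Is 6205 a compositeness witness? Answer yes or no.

no

n − 1 = 55212 = 2^2 · 13803, so s = 2 and d = 13803.
x_0 = 6205^13803 mod 55213 = 1.
x_0 = 1, so 6205 is not a witness.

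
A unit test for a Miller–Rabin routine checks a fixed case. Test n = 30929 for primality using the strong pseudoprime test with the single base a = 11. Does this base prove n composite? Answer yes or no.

n − 1 = 30928 = 2^4 · 1933, so s = 4 and d = 1933.
x_0 = 11^1933 mod 30929 = 8670.
x_0 is neither 1 nor 30928, so continue squaring.
x_1 = 8670^2 mod 30929 = 11430.
x_2 = 11430^2 mod 30929 = 804.
x_3 = 804^2 mod 30929 = 27836.
Reached i = s−1 = 3 without hitting −1: 11 is a Miller–Rabin witness and 30929 is composite.

yes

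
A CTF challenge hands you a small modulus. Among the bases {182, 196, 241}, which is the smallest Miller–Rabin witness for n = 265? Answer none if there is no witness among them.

196

n − 1 = 264 = 2^3 · 33, so s = 3 and d = 33.
Base 182: x_0 = 182^33 mod 265 = 182. x_0 is neither 1 nor 264, so continue squaring. x_1 = 182^2 mod 265 = 264. x_1 ≡ −1, so 182 is not a witness.
Base 196: x_0 = 196^33 mod 265 = 216. x_0 is neither 1 nor 264, so continue squaring. x_1 = 216^2 mod 265 = 16. x_2 = 16^2 mod 265 = 256. Reached i = s−1 = 2 without hitting −1: 196 is a Miller–Rabin witness and 265 is composite.
Base 241: x_0 = 241^33 mod 265 = 176. x_0 is neither 1 nor 264, so continue squaring. x_1 = 176^2 mod 265 = 236. x_2 = 236^2 mod 265 = 46. Reached i = s−1 = 2 without hitting −1: 241 is a Miller–Rabin witness and 265 is composite.
The smallest witness among the given bases is 196.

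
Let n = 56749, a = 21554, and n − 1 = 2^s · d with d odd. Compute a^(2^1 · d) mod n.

n − 1 = 56748 = 2^2 · 14187, so s = 2 and d = 14187.
x_0 = 21554^14187 mod 56749 = 16745.
x_1 = 16745^2 mod 56749 = 54965.

54965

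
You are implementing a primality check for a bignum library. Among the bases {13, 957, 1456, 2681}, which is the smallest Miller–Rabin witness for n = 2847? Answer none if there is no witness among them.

13

n − 1 = 2846 = 2^1 · 1423, so s = 1 and d = 1423.
Base 13: x_0 = 13^1423 mod 2847 = 1300. x_0 ∉ {1, 2846} and s = 1, so 13 is a Miller–Rabin witness and 2847 is composite.
Base 957: x_0 = 957^1423 mod 2847 = 2709. x_0 ∉ {1, 2846} and s = 1, so 957 is a Miller–Rabin witness and 2847 is composite.
Base 1456: x_0 = 1456^1423 mod 2847 = 1456. x_0 ∉ {1, 2846} and s = 1, so 1456 is a Miller–Rabin witness and 2847 is composite.
Base 2681: x_0 = 2681^1423 mod 2847 = 29. x_0 ∉ {1, 2846} and s = 1, so 2681 is a Miller–Rabin witness and 2847 is composite.
The smallest witness among the given bases is 13.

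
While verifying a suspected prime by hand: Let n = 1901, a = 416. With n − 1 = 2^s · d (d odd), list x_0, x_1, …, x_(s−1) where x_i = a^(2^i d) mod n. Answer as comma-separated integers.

1683, 1900

n − 1 = 1900 = 2^2 · 475, so s = 2 and d = 475.
x_0 = 416^475 mod 1901 = 1683.
x_1 = 1683^2 mod 1901 = 1900.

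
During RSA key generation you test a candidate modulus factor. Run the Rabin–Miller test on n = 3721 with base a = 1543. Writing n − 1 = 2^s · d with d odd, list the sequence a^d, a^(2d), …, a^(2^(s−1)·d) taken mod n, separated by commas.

1392, 2744, 1953

n − 1 = 3720 = 2^3 · 465, so s = 3 and d = 465.
x_0 = 1543^465 mod 3721 = 1392.
x_1 = 1392^2 mod 3721 = 2744.
x_2 = 2744^2 mod 3721 = 1953.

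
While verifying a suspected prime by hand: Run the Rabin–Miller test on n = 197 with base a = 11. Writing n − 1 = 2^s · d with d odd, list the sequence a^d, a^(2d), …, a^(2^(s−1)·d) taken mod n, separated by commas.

n − 1 = 196 = 2^2 · 49, so s = 2 and d = 49.
x_0 = 11^49 mod 197 = 183.
x_1 = 183^2 mod 197 = 196.

183, 196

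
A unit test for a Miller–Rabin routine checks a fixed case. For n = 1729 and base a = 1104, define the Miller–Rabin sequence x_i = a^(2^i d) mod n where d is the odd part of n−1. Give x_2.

1

n − 1 = 1728 = 2^6 · 27, so s = 6 and d = 27.
By repeated squaring, 1104^27 ≡ 1728 (mod 1729).
x_0 = 1728.
x_1 = 1728^2 mod 1729 = 1.
x_2 = 1^2 mod 1729 = 1.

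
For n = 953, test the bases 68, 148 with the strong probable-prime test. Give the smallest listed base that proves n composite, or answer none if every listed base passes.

none

n − 1 = 952 = 2^3 · 119, so s = 3 and d = 119.
Base 68: x_0 = 68^119 mod 953 = 511. x_0 is neither 1 nor 952, so continue squaring. x_1 = 511^2 mod 953 = 952. x_1 ≡ −1, so 68 is not a witness.
Base 148: x_0 = 148^119 mod 953 = 511. x_0 is neither 1 nor 952, so continue squaring. x_1 = 511^2 mod 953 = 952. x_1 ≡ −1, so 148 is not a witness.
No listed base is a witness for 953.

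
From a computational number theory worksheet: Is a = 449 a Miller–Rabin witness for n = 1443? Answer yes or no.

n − 1 = 1442 = 2^1 · 721, so s = 1 and d = 721.
Repeated squaring mod 1443: 449^1 ≡ 449, 449^2 ≡ 1024, 449^4 ≡ 958, 449^8 ≡ 16, 449^16 ≡ 256, 449^32 ≡ 601, 449^64 ≡ 451, 449^128 ≡ 1381, 449^256 ≡ 958, 449^512 ≡ 16.
721 = 512 + 128 + 64 + 16 + 1, so 449^721 ≡ 16·1381·451·256·449 ≡ 449 (mod 1443).
x_0 = 449^721 mod 1443 = 449.
x_0 ∉ {1, 1442} and s = 1, so 449 is a Miller–Rabin witness and 1443 is composite.

yes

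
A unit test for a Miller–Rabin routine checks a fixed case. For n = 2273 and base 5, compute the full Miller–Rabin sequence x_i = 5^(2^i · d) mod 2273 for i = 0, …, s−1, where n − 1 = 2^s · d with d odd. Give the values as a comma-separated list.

780, 1509, 1808, 290, 2272

n − 1 = 2272 = 2^5 · 71, so s = 5 and d = 71.
x_0 = 5^71 mod 2273 = 780.
x_1 = 780^2 mod 2273 = 1509.
x_2 = 1509^2 mod 2273 = 1808.
x_3 = 1808^2 mod 2273 = 290.
x_4 = 290^2 mod 2273 = 2272.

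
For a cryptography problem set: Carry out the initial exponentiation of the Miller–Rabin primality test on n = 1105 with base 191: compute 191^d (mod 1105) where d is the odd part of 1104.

1041

n − 1 = 1104 = 2^4 · 69, so s = 4 and d = 69.
Repeated squaring mod 1105: 191^1 ≡ 191, 191^2 ≡ 16, 191^4 ≡ 256, 191^8 ≡ 341, 191^16 ≡ 256, 191^32 ≡ 341, 191^64 ≡ 256.
69 = 64 + 4 + 1, so 191^69 ≡ 256·256·191 ≡ 1041 (mod 1105).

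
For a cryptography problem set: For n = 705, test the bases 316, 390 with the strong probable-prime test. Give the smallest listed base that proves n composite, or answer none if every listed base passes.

n − 1 = 704 = 2^6 · 11, so s = 6 and d = 11.
Base 316: x_0 = 316^11 mod 705 = 256. x_0 is neither 1 nor 704, so continue squaring. x_1 = 256^2 mod 705 = 676. x_2 = 676^2 mod 705 = 136. x_3 = 136^2 mod 705 = 166. x_4 = 166^2 mod 705 = 61. x_5 = 61^2 mod 705 = 196. Reached i = s−1 = 5 without hitting −1: 316 is a Miller–Rabin witness and 705 is composite.
Base 390: x_0 = 390^11 mod 705 = 690. x_0 is neither 1 nor 704, so continue squaring. x_1 = 690^2 mod 705 = 225. x_2 = 225^2 mod 705 = 570. x_3 = 570^2 mod 705 = 600. x_4 = 600^2 mod 705 = 450. x_5 = 450^2 mod 705 = 165. Reached i = s−1 = 5 without hitting −1: 390 is a Miller–Rabin witness and 705 is composite.
The smallest witness among the given bases is 316.

316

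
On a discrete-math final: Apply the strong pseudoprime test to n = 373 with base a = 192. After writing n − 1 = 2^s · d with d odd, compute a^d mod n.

n − 1 = 372 = 2^2 · 93, so s = 2 and d = 93.
192^93 mod 373 = 1.

1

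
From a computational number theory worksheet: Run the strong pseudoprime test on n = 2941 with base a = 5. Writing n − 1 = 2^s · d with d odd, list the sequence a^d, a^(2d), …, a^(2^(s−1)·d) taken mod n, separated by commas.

1554, 355

n − 1 = 2940 = 2^2 · 735, so s = 2 and d = 735.
x_0 = 5^735 mod 2941 = 1554.
x_1 = 1554^2 mod 2941 = 355.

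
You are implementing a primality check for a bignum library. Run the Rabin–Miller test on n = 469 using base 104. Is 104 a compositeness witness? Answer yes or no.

n − 1 = 468 = 2^2 · 117, so s = 2 and d = 117.
x_0 = 104^117 mod 469 = 202.
x_0 is neither 1 nor 468, so continue squaring.
x_1 = 202^2 mod 469 = 1.
x_1 = 1 but x_0 ≠ ±1, a nontrivial square root of 1 — 104 is a witness and 469 is composite.

yes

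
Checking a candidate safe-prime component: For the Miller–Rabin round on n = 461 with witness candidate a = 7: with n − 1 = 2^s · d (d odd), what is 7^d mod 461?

413

n − 1 = 460 = 2^2 · 115, so s = 2 and d = 115.
7^115 mod 461 = 413.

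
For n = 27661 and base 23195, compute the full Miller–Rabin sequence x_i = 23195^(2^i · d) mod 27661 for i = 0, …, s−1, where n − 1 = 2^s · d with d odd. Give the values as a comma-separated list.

2911, 9655

n − 1 = 27660 = 2^2 · 6915, so s = 2 and d = 6915.
x_0 = 23195^6915 mod 27661 = 2911.
x_1 = 2911^2 mod 27661 = 9655.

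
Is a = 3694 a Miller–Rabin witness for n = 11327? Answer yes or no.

yes

n − 1 = 11326 = 2^1 · 5663, so s = 1 and d = 5663.
x_0 = 3694^5663 mod 11327 = 3903.
x_0 ∉ {1, 11326} and s = 1, so 3694 is a Miller–Rabin witness and 11327 is composite.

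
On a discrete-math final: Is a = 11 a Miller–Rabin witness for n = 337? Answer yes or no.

no

n − 1 = 336 = 2^4 · 21, so s = 4 and d = 21.
x_0 = 11^21 mod 337 = 278.
x_0 is neither 1 nor 336, so continue squaring.
x_1 = 278^2 mod 337 = 111.
x_2 = 111^2 mod 337 = 189.
x_3 = 189^2 mod 337 = 336.
x_3 ≡ −1, so 11 is not a witness.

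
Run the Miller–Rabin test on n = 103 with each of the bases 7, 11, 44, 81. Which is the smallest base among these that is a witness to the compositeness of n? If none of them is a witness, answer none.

n − 1 = 102 = 2^1 · 51, so s = 1 and d = 51.
Base 7: x_0 = 7^51 mod 103 = 1. x_0 = 1, so 7 is not a witness.
Base 11: x_0 = 11^51 mod 103 = 102. x_0 = 102 ≡ −1, so 11 is not a witness.
Base 44: x_0 = 44^51 mod 103 = 102. x_0 = 102 ≡ −1, so 44 is not a witness.
Base 81: x_0 = 81^51 mod 103 = 1. x_0 = 1, so 81 is not a witness.
No listed base is a witness for 103.

none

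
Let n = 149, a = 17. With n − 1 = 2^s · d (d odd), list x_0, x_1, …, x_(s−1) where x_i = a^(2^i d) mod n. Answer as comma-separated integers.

1, 1

n − 1 = 148 = 2^2 · 37, so s = 2 and d = 37.
x_0 = 17^37 mod 149 = 1.
x_1 = 1^2 mod 149 = 1.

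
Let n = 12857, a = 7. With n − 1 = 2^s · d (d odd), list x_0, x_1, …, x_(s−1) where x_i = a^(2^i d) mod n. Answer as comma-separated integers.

3434, 2487, 952

n − 1 = 12856 = 2^3 · 1607, so s = 3 and d = 1607.
x_0 = 7^1607 mod 12857 = 3434.
x_1 = 3434^2 mod 12857 = 2487.
x_2 = 2487^2 mod 12857 = 952.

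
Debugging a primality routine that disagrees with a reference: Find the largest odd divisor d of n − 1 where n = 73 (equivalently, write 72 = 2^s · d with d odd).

Halving: 72 → 36 → 18 → 9; 9 is odd.
So 72 = 2^3 · 9.

9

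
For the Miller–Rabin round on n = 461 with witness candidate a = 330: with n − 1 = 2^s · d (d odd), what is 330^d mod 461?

n − 1 = 460 = 2^2 · 115, so s = 2 and d = 115.
330^115 mod 461 = 48.

48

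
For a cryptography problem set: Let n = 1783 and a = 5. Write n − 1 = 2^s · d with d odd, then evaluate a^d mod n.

n − 1 = 1782 = 2^1 · 891, so s = 1 and d = 891.
Repeated squaring mod 1783: 5^1 ≡ 5, 5^2 ≡ 25, 5^4 ≡ 625, 5^8 ≡ 148, 5^16 ≡ 508, 5^32 ≡ 1312, 5^64 ≡ 749, 5^128 ≡ 1139, 5^256 ≡ 1080, 5^512 ≡ 318.
891 = 512 + 256 + 64 + 32 + 16 + 8 + 2 + 1, so 5^891 ≡ 318·1080·749·1312·508·148·25·5 ≡ 1782 (mod 1783).

1782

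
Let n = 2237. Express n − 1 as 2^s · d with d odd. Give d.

Halving: 2236 → 1118 → 559; 559 is odd.
So 2236 = 2^2 · 559.

559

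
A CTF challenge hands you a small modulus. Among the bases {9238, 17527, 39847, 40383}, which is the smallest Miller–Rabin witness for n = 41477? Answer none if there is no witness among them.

n − 1 = 41476 = 2^2 · 10369, so s = 2 and d = 10369.
Base 9238: x_0 = 9238^10369 mod 41477 = 23298. x_0 is neither 1 nor 41476, so continue squaring. x_1 = 23298^2 mod 41477 = 28782. Reached i = s−1 = 1 without hitting −1: 9238 is a Miller–Rabin witness and 41477 is composite.
Base 17527: x_0 = 17527^10369 mod 41477 = 35805. x_0 is neither 1 nor 41476, so continue squaring. x_1 = 35805^2 mod 41477 = 26909. Reached i = s−1 = 1 without hitting −1: 17527 is a Miller–Rabin witness and 41477 is composite.
Base 39847: x_0 = 39847^10369 mod 41477 = 6806. x_0 is neither 1 nor 41476, so continue squaring. x_1 = 6806^2 mod 41477 = 33304. Reached i = s−1 = 1 without hitting −1: 39847 is a Miller–Rabin witness and 41477 is composite.
Base 40383: x_0 = 40383^10369 mod 41477 = 28432. x_0 is neither 1 nor 41476, so continue squaring. x_1 = 28432^2 mod 41477 = 33371. Reached i = s−1 = 1 without hitting −1: 40383 is a Miller–Rabin witness and 41477 is composite.
The smallest witness among the given bases is 9238.

9238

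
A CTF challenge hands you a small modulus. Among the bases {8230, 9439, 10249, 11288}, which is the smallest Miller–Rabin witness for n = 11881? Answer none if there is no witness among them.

n − 1 = 11880 = 2^3 · 1485, so s = 3 and d = 1485.
Base 8230: x_0 = 8230^1485 mod 11881 = 6137. x_0 is neither 1 nor 11880, so continue squaring. x_1 = 6137^2 mod 11881 = 11880. x_1 ≡ −1, so 8230 is not a witness.
Base 9439: x_0 = 9439^1485 mod 11881 = 5919. x_0 is neither 1 nor 11880, so continue squaring. x_1 = 5919^2 mod 11881 = 9373. x_2 = 9373^2 mod 11881 = 5015. Reached i = s−1 = 2 without hitting −1: 9439 is a Miller–Rabin witness and 11881 is composite.
Base 10249: x_0 = 10249^1485 mod 11881 = 10356. x_0 is neither 1 nor 11880, so continue squaring. x_1 = 10356^2 mod 11881 = 8830. x_2 = 8830^2 mod 11881 = 5778. Reached i = s−1 = 2 without hitting −1: 10249 is a Miller–Rabin witness and 11881 is composite.
Base 11288: x_0 = 11288^1485 mod 11881 = 2615. x_0 is neither 1 nor 11880, so continue squaring. x_1 = 2615^2 mod 11881 = 6650. x_2 = 6650^2 mod 11881 = 1418. Reached i = s−1 = 2 without hitting −1: 11288 is a Miller–Rabin witness and 11881 is composite.
The smallest witness among the given bases is 9439.

9439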